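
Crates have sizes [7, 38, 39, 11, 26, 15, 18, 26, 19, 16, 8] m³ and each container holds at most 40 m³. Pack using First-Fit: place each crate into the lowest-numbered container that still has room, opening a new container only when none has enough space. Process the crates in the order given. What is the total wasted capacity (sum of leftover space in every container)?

57

7 m³ → container 1 (remaining 33 m³)
38 m³ → container 2 (remaining 2 m³)
39 m³ → container 3 (remaining 1 m³)
11 m³ → container 1 (remaining 22 m³)
26 m³ → container 4 (remaining 14 m³)
15 m³ → container 1 (remaining 7 m³)
18 m³ → container 5 (remaining 22 m³)
26 m³ → container 6 (remaining 14 m³)
19 m³ → container 5 (remaining 3 m³)
16 m³ → container 7 (remaining 24 m³)
8 m³ → container 4 (remaining 6 m³)
7 containers × 40 m³ = 280 m³; used 223 m³; unused 57 m³.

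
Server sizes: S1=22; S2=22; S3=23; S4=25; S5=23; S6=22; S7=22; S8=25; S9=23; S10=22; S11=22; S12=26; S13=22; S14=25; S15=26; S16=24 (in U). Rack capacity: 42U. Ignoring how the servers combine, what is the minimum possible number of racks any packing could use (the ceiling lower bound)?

Total size = 22 + 22 + 23 + 25 + 23 + 22 + 22 + 25 + 23 + 22 + 22 + 26 + 22 + 25 + 26 + 24 = 374U.
⌈374 / 42⌉ = 9.

9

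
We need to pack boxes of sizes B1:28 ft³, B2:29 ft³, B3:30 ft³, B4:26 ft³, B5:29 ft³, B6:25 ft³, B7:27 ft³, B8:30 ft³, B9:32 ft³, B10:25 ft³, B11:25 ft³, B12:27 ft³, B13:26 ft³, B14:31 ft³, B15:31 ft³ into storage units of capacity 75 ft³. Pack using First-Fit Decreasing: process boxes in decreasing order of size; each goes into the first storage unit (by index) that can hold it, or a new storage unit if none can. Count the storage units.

Sorted descending: 32, 31, 31, 30, 30, 29, 29, 28, 27, 27, 26, 26, 25, 25, 25.
Put 32 ft³ in storage unit 1; 43 ft³ remain.
Put 31 ft³ in storage unit 1; 12 ft³ remain.
Put 31 ft³ in storage unit 2; 44 ft³ remain.
Put 30 ft³ in storage unit 2; 14 ft³ remain.
Put 30 ft³ in storage unit 3; 45 ft³ remain.
Put 29 ft³ in storage unit 3; 16 ft³ remain.
Put 29 ft³ in storage unit 4; 46 ft³ remain.
Put 28 ft³ in storage unit 4; 18 ft³ remain.
Put 27 ft³ in storage unit 5; 48 ft³ remain.
Put 27 ft³ in storage unit 5; 21 ft³ remain.
Put 26 ft³ in storage unit 6; 49 ft³ remain.
Put 26 ft³ in storage unit 6; 23 ft³ remain.
Put 25 ft³ in storage unit 7; 50 ft³ remain.
Put 25 ft³ in storage unit 7; 25 ft³ remain.
Put 25 ft³ in storage unit 7; 0 ft³ remain.
Final storage units: [32,31] [31,30] [30,29] [29,28] [27,27] [26,26] [25,25,25].

7 storage units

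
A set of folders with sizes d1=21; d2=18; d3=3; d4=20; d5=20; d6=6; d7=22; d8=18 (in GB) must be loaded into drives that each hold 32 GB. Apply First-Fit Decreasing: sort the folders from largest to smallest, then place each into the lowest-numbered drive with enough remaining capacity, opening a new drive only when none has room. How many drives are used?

Sorted descending: 22, 21, 20, 20, 18, 18, 6, 3.
drive 1: place 22 GB, 10 GB left
drive 2: place 21 GB, 11 GB left
drive 3: place 20 GB, 12 GB left
drive 4: place 20 GB, 12 GB left
drive 5: place 18 GB, 14 GB left
drive 6: place 18 GB, 14 GB left
drive 1: place 6 GB, 4 GB left
drive 1: place 3 GB, 1 GB left

6 drives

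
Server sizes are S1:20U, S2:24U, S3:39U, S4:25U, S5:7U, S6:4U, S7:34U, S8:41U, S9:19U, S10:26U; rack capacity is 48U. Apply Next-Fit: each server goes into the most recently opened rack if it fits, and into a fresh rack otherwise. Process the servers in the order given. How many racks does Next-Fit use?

6

rack 1: place S1 (20U), 28U left
rack 1: place S2 (24U), 4U left
rack 2: place S3 (39U), 9U left
rack 3: place S4 (25U), 23U left
rack 3: place S5 (7U), 16U left
rack 3: place S6 (4U), 12U left
rack 4: place S7 (34U), 14U left
rack 5: place S8 (41U), 7U left
rack 6: place S9 (19U), 29U left
rack 6: place S10 (26U), 3U left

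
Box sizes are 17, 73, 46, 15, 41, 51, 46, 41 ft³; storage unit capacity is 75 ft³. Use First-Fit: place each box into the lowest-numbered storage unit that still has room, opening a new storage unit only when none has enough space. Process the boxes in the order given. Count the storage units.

6

Put 17 ft³ in storage unit 1; 58 ft³ remain.
Put 73 ft³ in storage unit 2; 2 ft³ remain.
Put 46 ft³ in storage unit 1; 12 ft³ remain.
Put 15 ft³ in storage unit 3; 60 ft³ remain.
Put 41 ft³ in storage unit 3; 19 ft³ remain.
Put 51 ft³ in storage unit 4; 24 ft³ remain.
Put 46 ft³ in storage unit 5; 29 ft³ remain.
Put 41 ft³ in storage unit 6; 34 ft³ remain.
Final storage units: [17,46] [73] [15,41] [51] [46] [41].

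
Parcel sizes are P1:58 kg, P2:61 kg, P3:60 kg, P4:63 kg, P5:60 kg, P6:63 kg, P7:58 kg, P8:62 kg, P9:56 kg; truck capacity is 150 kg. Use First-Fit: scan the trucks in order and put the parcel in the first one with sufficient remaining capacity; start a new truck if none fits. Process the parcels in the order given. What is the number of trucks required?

5 trucks

Put P1 (58 kg) in truck 1; 92 kg remain.
Put P2 (61 kg) in truck 1; 31 kg remain.
Put P3 (60 kg) in truck 2; 90 kg remain.
Put P4 (63 kg) in truck 2; 27 kg remain.
Put P5 (60 kg) in truck 3; 90 kg remain.
Put P6 (63 kg) in truck 3; 27 kg remain.
Put P7 (58 kg) in truck 4; 92 kg remain.
Put P8 (62 kg) in truck 4; 30 kg remain.
Put P9 (56 kg) in truck 5; 94 kg remain.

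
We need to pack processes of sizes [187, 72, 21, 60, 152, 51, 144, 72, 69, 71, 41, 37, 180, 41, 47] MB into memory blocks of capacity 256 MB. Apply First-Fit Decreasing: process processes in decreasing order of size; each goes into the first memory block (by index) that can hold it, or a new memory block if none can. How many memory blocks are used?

Sorted descending: 187, 180, 152, 144, 72, 72, 71, 69, 60, 51, 47, 41, 41, 37, 21.
Put 187 MB in memory block 1; 69 MB remain.
Put 180 MB in memory block 2; 76 MB remain.
Put 152 MB in memory block 3; 104 MB remain.
Put 144 MB in memory block 4; 112 MB remain.
Put 72 MB in memory block 2; 4 MB remain.
Put 72 MB in memory block 3; 32 MB remain.
Put 71 MB in memory block 4; 41 MB remain.
Put 69 MB in memory block 1; 0 MB remain.
Put 60 MB in memory block 5; 196 MB remain.
Put 51 MB in memory block 5; 145 MB remain.
Put 47 MB in memory block 5; 98 MB remain.
Put 41 MB in memory block 4; 0 MB remain.
Put 41 MB in memory block 5; 57 MB remain.
Put 37 MB in memory block 5; 20 MB remain.
Put 21 MB in memory block 3; 11 MB remain.

5 memory blocks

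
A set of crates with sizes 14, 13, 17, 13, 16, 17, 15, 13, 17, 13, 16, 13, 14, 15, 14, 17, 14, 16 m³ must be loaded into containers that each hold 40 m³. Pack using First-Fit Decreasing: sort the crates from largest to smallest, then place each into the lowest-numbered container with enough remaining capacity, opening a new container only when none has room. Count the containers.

Sorted descending: 17, 17, 17, 17, 16, 16, 16, 15, 15, 14, 14, 14, 14, 13, 13, 13, 13, 13.
17 m³ → container 1 (remaining 23 m³)
17 m³ → container 1 (remaining 6 m³)
17 m³ → container 2 (remaining 23 m³)
17 m³ → container 2 (remaining 6 m³)
16 m³ → container 3 (remaining 24 m³)
16 m³ → container 3 (remaining 8 m³)
16 m³ → container 4 (remaining 24 m³)
15 m³ → container 4 (remaining 9 m³)
15 m³ → container 5 (remaining 25 m³)
14 m³ → container 5 (remaining 11 m³)
14 m³ → container 6 (remaining 26 m³)
14 m³ → container 6 (remaining 12 m³)
14 m³ → container 7 (remaining 26 m³)
13 m³ → container 7 (remaining 13 m³)
13 m³ → container 7 (remaining 0 m³)
13 m³ → container 8 (remaining 27 m³)
13 m³ → container 8 (remaining 14 m³)
13 m³ → container 8 (remaining 1 m³)

8 containers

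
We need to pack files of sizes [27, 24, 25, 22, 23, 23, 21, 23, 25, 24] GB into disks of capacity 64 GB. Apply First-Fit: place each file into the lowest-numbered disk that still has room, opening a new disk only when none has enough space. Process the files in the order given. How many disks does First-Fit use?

Put 27 GB in disk 1; 37 GB remain.
Put 24 GB in disk 1; 13 GB remain.
Put 25 GB in disk 2; 39 GB remain.
Put 22 GB in disk 2; 17 GB remain.
Put 23 GB in disk 3; 41 GB remain.
Put 23 GB in disk 3; 18 GB remain.
Put 21 GB in disk 4; 43 GB remain.
Put 23 GB in disk 4; 20 GB remain.
Put 25 GB in disk 5; 39 GB remain.
Put 24 GB in disk 5; 15 GB remain.
Final disks: [27,24] [25,22] [23,23] [21,23] [25,24].

5 disks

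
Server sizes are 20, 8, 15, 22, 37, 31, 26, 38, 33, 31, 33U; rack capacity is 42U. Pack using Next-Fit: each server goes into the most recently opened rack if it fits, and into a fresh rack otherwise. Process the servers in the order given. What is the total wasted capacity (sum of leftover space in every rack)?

84

Put 20U in rack 1; 22U remain.
Put 8U in rack 1; 14U remain.
Put 15U in rack 2; 27U remain.
Put 22U in rack 2; 5U remain.
Put 37U in rack 3; 5U remain.
Put 31U in rack 4; 11U remain.
Put 26U in rack 5; 16U remain.
Put 38U in rack 6; 4U remain.
Put 33U in rack 7; 9U remain.
Put 31U in rack 8; 11U remain.
Put 33U in rack 9; 9U remain.
9 racks × 42U = 378U; used 294U; unused 84U.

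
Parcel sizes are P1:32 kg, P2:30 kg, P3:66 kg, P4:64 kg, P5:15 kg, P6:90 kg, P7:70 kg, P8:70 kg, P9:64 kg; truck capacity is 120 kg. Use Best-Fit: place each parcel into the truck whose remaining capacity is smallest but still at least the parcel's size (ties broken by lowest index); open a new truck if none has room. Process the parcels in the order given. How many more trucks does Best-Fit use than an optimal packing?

1

Best-Fit: [32,30] [66,15] [64] [90] [70] [70] [64] → 7 trucks.
6 parcels exceed 60 kg (half the capacity), and no two of those can share a truck, so at least 6 trucks are needed.
An optimal packing achieves that bound: [90,30] [70,32,15] [70] [66] [64] [64] → 6 trucks.
Excess: 7 − 6 = 1.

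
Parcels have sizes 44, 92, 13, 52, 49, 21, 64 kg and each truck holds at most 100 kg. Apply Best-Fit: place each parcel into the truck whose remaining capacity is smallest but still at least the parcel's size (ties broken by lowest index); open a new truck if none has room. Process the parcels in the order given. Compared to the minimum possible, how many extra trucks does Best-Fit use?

1

Best-Fit: [44,13,21] [92] [52] [49] [64] → 5 trucks.
Total size 335 kg; any packing needs at least ⌈335/100⌉ = 4 trucks.
An optimal packing achieves that bound: [92] [64,21,13] [52,44] [49] → 4 trucks.
Excess: 5 − 4 = 1.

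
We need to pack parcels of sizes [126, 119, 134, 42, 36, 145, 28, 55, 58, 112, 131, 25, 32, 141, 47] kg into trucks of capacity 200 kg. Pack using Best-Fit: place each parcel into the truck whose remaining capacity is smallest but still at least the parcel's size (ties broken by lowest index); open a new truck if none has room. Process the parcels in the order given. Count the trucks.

Put 126 kg in truck 1; 74 kg remain.
Put 119 kg in truck 2; 81 kg remain.
Put 134 kg in truck 3; 66 kg remain.
Put 42 kg in truck 3; 24 kg remain.
Put 36 kg in truck 1; 38 kg remain.
Put 145 kg in truck 4; 55 kg remain.
Put 28 kg in truck 1; 10 kg remain.
Put 55 kg in truck 4; 0 kg remain.
Put 58 kg in truck 2; 23 kg remain.
Put 112 kg in truck 5; 88 kg remain.
Put 131 kg in truck 6; 69 kg remain.
Put 25 kg in truck 6; 44 kg remain.
Put 32 kg in truck 6; 12 kg remain.
Put 141 kg in truck 7; 59 kg remain.
Put 47 kg in truck 7; 12 kg remain.
Final trucks: [126,36,28] [119,58] [134,42] [145,55] [112] [131,25,32] [141,47].

7 trucks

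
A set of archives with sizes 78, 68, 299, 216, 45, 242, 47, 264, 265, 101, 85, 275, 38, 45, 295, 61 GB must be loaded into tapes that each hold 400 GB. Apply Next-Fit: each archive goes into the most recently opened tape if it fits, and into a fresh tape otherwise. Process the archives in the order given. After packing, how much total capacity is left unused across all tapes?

1176

tape 1: place 78 GB, 322 GB left
tape 1: place 68 GB, 254 GB left
tape 2: place 299 GB, 101 GB left
tape 3: place 216 GB, 184 GB left
tape 3: place 45 GB, 139 GB left
tape 4: place 242 GB, 158 GB left
tape 4: place 47 GB, 111 GB left
tape 5: place 264 GB, 136 GB left
tape 6: place 265 GB, 135 GB left
tape 6: place 101 GB, 34 GB left
tape 7: place 85 GB, 315 GB left
tape 7: place 275 GB, 40 GB left
tape 7: place 38 GB, 2 GB left
tape 8: place 45 GB, 355 GB left
tape 8: place 295 GB, 60 GB left
tape 9: place 61 GB, 339 GB left
9 tapes × 400 GB = 3600 GB; used 2424 GB; unused 1176 GB.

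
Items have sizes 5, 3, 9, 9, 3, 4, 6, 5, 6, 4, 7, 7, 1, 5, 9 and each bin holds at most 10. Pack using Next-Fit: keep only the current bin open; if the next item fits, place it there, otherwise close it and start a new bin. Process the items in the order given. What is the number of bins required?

11

Put 5 in bin 1; 5 remain.
Put 3 in bin 1; 2 remain.
Put 9 in bin 2; 1 remain.
Put 9 in bin 3; 1 remain.
Put 3 in bin 4; 7 remain.
Put 4 in bin 4; 3 remain.
Put 6 in bin 5; 4 remain.
Put 5 in bin 6; 5 remain.
Put 6 in bin 7; 4 remain.
Put 4 in bin 7; 0 remain.
Put 7 in bin 8; 3 remain.
Put 7 in bin 9; 3 remain.
Put 1 in bin 9; 2 remain.
Put 5 in bin 10; 5 remain.
Put 9 in bin 11; 1 remain.
Final bins: [5,3] [9] [9] [3,4] [6] [5] [6,4] [7] [7,1] [5] [9].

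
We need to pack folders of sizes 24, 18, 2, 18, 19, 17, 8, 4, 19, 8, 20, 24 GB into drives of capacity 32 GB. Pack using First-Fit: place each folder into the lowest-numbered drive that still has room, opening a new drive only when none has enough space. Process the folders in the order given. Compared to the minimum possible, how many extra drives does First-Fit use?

0

First-Fit: [24,2,4] [18,8] [18,8] [19] [17] [19] [20] [24] → 8 drives.
8 folders exceed 16 GB (half the capacity), and no two of those can share a drive, so at least 8 drives are needed.
So 8 is already optimal.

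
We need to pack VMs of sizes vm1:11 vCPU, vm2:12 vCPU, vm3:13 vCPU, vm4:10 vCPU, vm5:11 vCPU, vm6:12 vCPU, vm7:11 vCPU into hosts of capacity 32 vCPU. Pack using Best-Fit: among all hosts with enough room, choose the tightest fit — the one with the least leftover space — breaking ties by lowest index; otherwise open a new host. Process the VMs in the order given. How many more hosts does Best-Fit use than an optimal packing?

1

Best-Fit: [11,12] [13,10] [11,12] [11] → 4 hosts.
Total size 80 vCPU; any packing needs at least ⌈80/32⌉ = 3 hosts.
An optimal packing achieves that bound: [13,12] [12,11] [11,11,10] → 3 hosts.
Excess: 4 − 3 = 1.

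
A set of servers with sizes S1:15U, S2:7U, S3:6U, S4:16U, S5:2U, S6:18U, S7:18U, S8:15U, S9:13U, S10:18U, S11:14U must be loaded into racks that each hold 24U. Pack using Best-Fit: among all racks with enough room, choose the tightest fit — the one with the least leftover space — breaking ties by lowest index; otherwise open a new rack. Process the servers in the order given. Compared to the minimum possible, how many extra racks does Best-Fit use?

Best-Fit: [15,7,2] [6,16] [18] [18] [15] [13] [18] [14] → 8 racks.
8 servers exceed 12U (half the capacity), and no two of those can share a rack, so at least 8 racks are needed.
So 8 is already optimal.

0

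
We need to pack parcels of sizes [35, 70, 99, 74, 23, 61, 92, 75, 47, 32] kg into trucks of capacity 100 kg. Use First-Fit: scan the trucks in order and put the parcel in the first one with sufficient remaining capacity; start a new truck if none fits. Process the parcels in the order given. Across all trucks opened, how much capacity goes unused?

35 kg → truck 1 (remaining 65 kg)
70 kg → truck 2 (remaining 30 kg)
99 kg → truck 3 (remaining 1 kg)
74 kg → truck 4 (remaining 26 kg)
23 kg → truck 1 (remaining 42 kg)
61 kg → truck 5 (remaining 39 kg)
92 kg → truck 6 (remaining 8 kg)
75 kg → truck 7 (remaining 25 kg)
47 kg → truck 8 (remaining 53 kg)
32 kg → truck 1 (remaining 10 kg)
8 trucks × 100 kg = 800 kg; used 608 kg; unused 192 kg.

192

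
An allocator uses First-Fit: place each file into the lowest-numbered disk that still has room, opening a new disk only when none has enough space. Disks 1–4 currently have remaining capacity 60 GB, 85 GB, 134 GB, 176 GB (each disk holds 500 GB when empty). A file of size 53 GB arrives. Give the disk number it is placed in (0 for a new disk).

1

Disks with room: disk 1 (60 GB), disk 2 (85 GB), disk 3 (134 GB), disk 4 (176 GB).
The first with room is disk 1.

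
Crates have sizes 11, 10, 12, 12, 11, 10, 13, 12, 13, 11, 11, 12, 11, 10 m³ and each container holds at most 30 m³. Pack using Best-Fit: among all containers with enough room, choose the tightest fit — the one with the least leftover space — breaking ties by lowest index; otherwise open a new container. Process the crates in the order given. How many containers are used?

11 m³ → container 1 (remaining 19 m³)
10 m³ → container 1 (remaining 9 m³)
12 m³ → container 2 (remaining 18 m³)
12 m³ → container 2 (remaining 6 m³)
11 m³ → container 3 (remaining 19 m³)
10 m³ → container 3 (remaining 9 m³)
13 m³ → container 4 (remaining 17 m³)
12 m³ → container 4 (remaining 5 m³)
13 m³ → container 5 (remaining 17 m³)
11 m³ → container 5 (remaining 6 m³)
11 m³ → container 6 (remaining 19 m³)
12 m³ → container 6 (remaining 7 m³)
11 m³ → container 7 (remaining 19 m³)
10 m³ → container 7 (remaining 9 m³)

7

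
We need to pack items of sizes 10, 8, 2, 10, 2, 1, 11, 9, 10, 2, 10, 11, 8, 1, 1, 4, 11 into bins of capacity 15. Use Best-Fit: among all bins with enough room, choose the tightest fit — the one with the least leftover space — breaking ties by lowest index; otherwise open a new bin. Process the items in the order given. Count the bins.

10 bins

bin 1: place 10, 5 left
bin 2: place 8, 7 left
bin 1: place 2, 3 left
bin 3: place 10, 5 left
bin 1: place 2, 1 left
bin 1: place 1, 0 left
bin 4: place 11, 4 left
bin 5: place 9, 6 left
bin 6: place 10, 5 left
bin 4: place 2, 2 left
bin 7: place 10, 5 left
bin 8: place 11, 4 left
bin 9: place 8, 7 left
bin 4: place 1, 1 left
bin 4: place 1, 0 left
bin 8: place 4, 0 left
bin 10: place 11, 4 left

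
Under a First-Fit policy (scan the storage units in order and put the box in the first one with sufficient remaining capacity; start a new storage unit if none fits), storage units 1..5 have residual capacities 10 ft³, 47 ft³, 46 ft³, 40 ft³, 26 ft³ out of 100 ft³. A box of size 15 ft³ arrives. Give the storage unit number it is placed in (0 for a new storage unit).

Storage units with room: storage unit 2 (47 ft³), storage unit 3 (46 ft³), storage unit 4 (40 ft³), storage unit 5 (26 ft³).
The first with room is storage unit 2.

2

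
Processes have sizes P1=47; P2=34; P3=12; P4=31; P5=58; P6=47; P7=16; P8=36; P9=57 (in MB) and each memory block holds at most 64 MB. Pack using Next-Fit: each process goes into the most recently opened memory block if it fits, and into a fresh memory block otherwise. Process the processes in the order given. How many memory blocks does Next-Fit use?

P1 (47 MB) → memory block 1 (remaining 17 MB)
P2 (34 MB) → memory block 2 (remaining 30 MB)
P3 (12 MB) → memory block 2 (remaining 18 MB)
P4 (31 MB) → memory block 3 (remaining 33 MB)
P5 (58 MB) → memory block 4 (remaining 6 MB)
P6 (47 MB) → memory block 5 (remaining 17 MB)
P7 (16 MB) → memory block 5 (remaining 1 MB)
P8 (36 MB) → memory block 6 (remaining 28 MB)
P9 (57 MB) → memory block 7 (remaining 7 MB)
Final memory blocks: [47] [34,12] [31] [58] [47,16] [36] [57].

7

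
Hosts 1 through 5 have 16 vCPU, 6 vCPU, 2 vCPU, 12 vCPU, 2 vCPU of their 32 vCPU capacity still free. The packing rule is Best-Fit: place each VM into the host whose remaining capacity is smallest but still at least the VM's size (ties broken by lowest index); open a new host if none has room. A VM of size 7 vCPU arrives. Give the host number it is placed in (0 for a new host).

4

Hosts with room: host 1 (16 vCPU), host 4 (12 vCPU).
Tightest fit is host 4 with 12 vCPU free.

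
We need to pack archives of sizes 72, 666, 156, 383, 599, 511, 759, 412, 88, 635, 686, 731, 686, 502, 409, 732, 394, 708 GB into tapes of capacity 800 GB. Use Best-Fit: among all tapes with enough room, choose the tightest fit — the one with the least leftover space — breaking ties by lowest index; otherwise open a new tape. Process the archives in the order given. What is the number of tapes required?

tape 1: place 72 GB, 728 GB left
tape 1: place 666 GB, 62 GB left
tape 2: place 156 GB, 644 GB left
tape 2: place 383 GB, 261 GB left
tape 3: place 599 GB, 201 GB left
tape 4: place 511 GB, 289 GB left
tape 5: place 759 GB, 41 GB left
tape 6: place 412 GB, 388 GB left
tape 3: place 88 GB, 113 GB left
tape 7: place 635 GB, 165 GB left
tape 8: place 686 GB, 114 GB left
tape 9: place 731 GB, 69 GB left
tape 10: place 686 GB, 114 GB left
tape 11: place 502 GB, 298 GB left
tape 12: place 409 GB, 391 GB left
tape 13: place 732 GB, 68 GB left
tape 14: place 394 GB, 406 GB left
tape 15: place 708 GB, 92 GB left
Final tapes: [72,666] [156,383] [599,88] [511] [759] [412] [635] [686] [731] [686] [502] [409] [732] [394] [708].

15 tapes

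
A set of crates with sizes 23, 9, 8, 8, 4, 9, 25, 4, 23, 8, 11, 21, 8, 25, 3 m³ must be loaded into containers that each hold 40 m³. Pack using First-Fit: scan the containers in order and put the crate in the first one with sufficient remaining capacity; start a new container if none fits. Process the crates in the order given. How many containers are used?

6

Put 23 m³ in container 1; 17 m³ remain.
Put 9 m³ in container 1; 8 m³ remain.
Put 8 m³ in container 1; 0 m³ remain.
Put 8 m³ in container 2; 32 m³ remain.
Put 4 m³ in container 2; 28 m³ remain.
Put 9 m³ in container 2; 19 m³ remain.
Put 25 m³ in container 3; 15 m³ remain.
Put 4 m³ in container 2; 15 m³ remain.
Put 23 m³ in container 4; 17 m³ remain.
Put 8 m³ in container 2; 7 m³ remain.
Put 11 m³ in container 3; 4 m³ remain.
Put 21 m³ in container 5; 19 m³ remain.
Put 8 m³ in container 4; 9 m³ remain.
Put 25 m³ in container 6; 15 m³ remain.
Put 3 m³ in container 2; 4 m³ remain.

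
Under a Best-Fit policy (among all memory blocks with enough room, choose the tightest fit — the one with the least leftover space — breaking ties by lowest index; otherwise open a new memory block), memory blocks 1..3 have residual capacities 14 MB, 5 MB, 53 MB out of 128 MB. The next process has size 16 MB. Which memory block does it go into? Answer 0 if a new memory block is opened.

Memory blocks with room: memory block 3 (53 MB).
Tightest fit is memory block 3 with 53 MB free.

3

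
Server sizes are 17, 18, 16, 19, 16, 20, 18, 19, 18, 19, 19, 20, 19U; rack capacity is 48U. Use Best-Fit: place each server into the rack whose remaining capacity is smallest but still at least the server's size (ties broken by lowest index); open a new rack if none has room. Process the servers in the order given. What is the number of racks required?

7 racks

Put 17U in rack 1; 31U remain.
Put 18U in rack 1; 13U remain.
Put 16U in rack 2; 32U remain.
Put 19U in rack 2; 13U remain.
Put 16U in rack 3; 32U remain.
Put 20U in rack 3; 12U remain.
Put 18U in rack 4; 30U remain.
Put 19U in rack 4; 11U remain.
Put 18U in rack 5; 30U remain.
Put 19U in rack 5; 11U remain.
Put 19U in rack 6; 29U remain.
Put 20U in rack 6; 9U remain.
Put 19U in rack 7; 29U remain.
Final racks: [17,18] [16,19] [16,20] [18,19] [18,19] [19,20] [19].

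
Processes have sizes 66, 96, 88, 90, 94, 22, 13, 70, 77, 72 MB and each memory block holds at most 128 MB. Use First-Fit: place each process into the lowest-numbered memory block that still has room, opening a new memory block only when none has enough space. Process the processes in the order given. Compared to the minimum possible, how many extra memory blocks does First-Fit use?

First-Fit: [66,22,13] [96] [88] [90] [94] [70] [77] [72] → 8 memory blocks.
8 processes exceed 64 MB (half the capacity), and no two of those can share a memory block, so at least 8 memory blocks are needed.
So 8 is already optimal.

0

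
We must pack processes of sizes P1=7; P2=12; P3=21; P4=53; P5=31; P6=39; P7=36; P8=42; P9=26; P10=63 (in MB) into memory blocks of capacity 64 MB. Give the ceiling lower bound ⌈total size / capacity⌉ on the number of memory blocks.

Total size = 7 + 12 + 21 + 53 + 31 + 39 + 36 + 42 + 26 + 63 = 330 MB.
⌈330 / 64⌉ = 6.

6 memory blocks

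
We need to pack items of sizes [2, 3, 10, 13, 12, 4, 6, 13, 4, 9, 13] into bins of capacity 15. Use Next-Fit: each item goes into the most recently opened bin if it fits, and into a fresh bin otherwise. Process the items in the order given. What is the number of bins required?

2 → bin 1 (remaining 13)
3 → bin 1 (remaining 10)
10 → bin 1 (remaining 0)
13 → bin 2 (remaining 2)
12 → bin 3 (remaining 3)
4 → bin 4 (remaining 11)
6 → bin 4 (remaining 5)
13 → bin 5 (remaining 2)
4 → bin 6 (remaining 11)
9 → bin 6 (remaining 2)
13 → bin 7 (remaining 2)

7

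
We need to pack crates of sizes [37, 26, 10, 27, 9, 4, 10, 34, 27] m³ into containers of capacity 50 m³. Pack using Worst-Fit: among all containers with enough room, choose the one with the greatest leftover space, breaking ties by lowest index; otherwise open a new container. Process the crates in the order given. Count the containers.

container 1: place 37 m³, 13 m³ left
container 2: place 26 m³, 24 m³ left
container 2: place 10 m³, 14 m³ left
container 3: place 27 m³, 23 m³ left
container 3: place 9 m³, 14 m³ left
container 2: place 4 m³, 10 m³ left
container 3: place 10 m³, 4 m³ left
container 4: place 34 m³, 16 m³ left
container 5: place 27 m³, 23 m³ left

5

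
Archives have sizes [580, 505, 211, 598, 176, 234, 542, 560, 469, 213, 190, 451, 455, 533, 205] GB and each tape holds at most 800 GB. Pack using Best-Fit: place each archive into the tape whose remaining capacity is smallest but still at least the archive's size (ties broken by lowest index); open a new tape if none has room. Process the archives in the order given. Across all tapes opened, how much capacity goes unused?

Put 580 GB in tape 1; 220 GB remain.
Put 505 GB in tape 2; 295 GB remain.
Put 211 GB in tape 1; 9 GB remain.
Put 598 GB in tape 3; 202 GB remain.
Put 176 GB in tape 3; 26 GB remain.
Put 234 GB in tape 2; 61 GB remain.
Put 542 GB in tape 4; 258 GB remain.
Put 560 GB in tape 5; 240 GB remain.
Put 469 GB in tape 6; 331 GB remain.
Put 213 GB in tape 5; 27 GB remain.
Put 190 GB in tape 4; 68 GB remain.
Put 451 GB in tape 7; 349 GB remain.
Put 455 GB in tape 8; 345 GB remain.
Put 533 GB in tape 9; 267 GB remain.
Put 205 GB in tape 9; 62 GB remain.
9 tapes × 800 GB = 7200 GB; used 5922 GB; unused 1278 GB.

1278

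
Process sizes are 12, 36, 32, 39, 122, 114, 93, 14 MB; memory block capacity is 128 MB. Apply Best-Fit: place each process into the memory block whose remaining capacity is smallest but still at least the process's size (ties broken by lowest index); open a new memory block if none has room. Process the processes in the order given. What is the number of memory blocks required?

Put 12 MB in memory block 1; 116 MB remain.
Put 36 MB in memory block 1; 80 MB remain.
Put 32 MB in memory block 1; 48 MB remain.
Put 39 MB in memory block 1; 9 MB remain.
Put 122 MB in memory block 2; 6 MB remain.
Put 114 MB in memory block 3; 14 MB remain.
Put 93 MB in memory block 4; 35 MB remain.
Put 14 MB in memory block 3; 0 MB remain.
Final memory blocks: [12,36,32,39] [122] [114,14] [93].

4 memory blocks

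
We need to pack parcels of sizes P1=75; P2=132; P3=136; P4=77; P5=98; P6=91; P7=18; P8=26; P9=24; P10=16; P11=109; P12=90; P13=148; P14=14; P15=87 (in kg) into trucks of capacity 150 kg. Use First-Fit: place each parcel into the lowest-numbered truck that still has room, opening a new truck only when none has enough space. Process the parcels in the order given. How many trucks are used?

truck 1: place P1 (75 kg), 75 kg left
truck 2: place P2 (132 kg), 18 kg left
truck 3: place P3 (136 kg), 14 kg left
truck 4: place P4 (77 kg), 73 kg left
truck 5: place P5 (98 kg), 52 kg left
truck 6: place P6 (91 kg), 59 kg left
truck 1: place P7 (18 kg), 57 kg left
truck 1: place P8 (26 kg), 31 kg left
truck 1: place P9 (24 kg), 7 kg left
truck 2: place P10 (16 kg), 2 kg left
truck 7: place P11 (109 kg), 41 kg left
truck 8: place P12 (90 kg), 60 kg left
truck 9: place P13 (148 kg), 2 kg left
truck 3: place P14 (14 kg), 0 kg left
truck 10: place P15 (87 kg), 63 kg left

10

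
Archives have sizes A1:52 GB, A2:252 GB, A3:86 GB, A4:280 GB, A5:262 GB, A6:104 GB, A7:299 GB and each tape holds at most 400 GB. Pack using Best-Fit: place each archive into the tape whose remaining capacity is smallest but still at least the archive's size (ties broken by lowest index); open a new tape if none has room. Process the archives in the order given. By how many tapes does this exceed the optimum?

0

Best-Fit: [52,252,86] [280,104] [262] [299] → 4 tapes.
Total size 1335 GB; any packing needs at least ⌈1335/400⌉ = 4 tapes.
So 4 is already optimal.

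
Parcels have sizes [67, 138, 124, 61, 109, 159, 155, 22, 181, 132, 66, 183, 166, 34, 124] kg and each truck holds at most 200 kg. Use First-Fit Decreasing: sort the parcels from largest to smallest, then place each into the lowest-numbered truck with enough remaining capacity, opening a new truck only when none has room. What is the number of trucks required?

10

Sorted descending: 183, 181, 166, 159, 155, 138, 132, 124, 124, 109, 67, 66, 61, 34, 22.
Put 183 kg in truck 1; 17 kg remain.
Put 181 kg in truck 2; 19 kg remain.
Put 166 kg in truck 3; 34 kg remain.
Put 159 kg in truck 4; 41 kg remain.
Put 155 kg in truck 5; 45 kg remain.
Put 138 kg in truck 6; 62 kg remain.
Put 132 kg in truck 7; 68 kg remain.
Put 124 kg in truck 8; 76 kg remain.
Put 124 kg in truck 9; 76 kg remain.
Put 109 kg in truck 10; 91 kg remain.
Put 67 kg in truck 7; 1 kg remain.
Put 66 kg in truck 8; 10 kg remain.
Put 61 kg in truck 6; 1 kg remain.
Put 34 kg in truck 3; 0 kg remain.
Put 22 kg in truck 4; 19 kg remain.
Final trucks: [183] [181] [166,34] [159,22] [155] [138,61] [132,67] [124,66] [124] [109].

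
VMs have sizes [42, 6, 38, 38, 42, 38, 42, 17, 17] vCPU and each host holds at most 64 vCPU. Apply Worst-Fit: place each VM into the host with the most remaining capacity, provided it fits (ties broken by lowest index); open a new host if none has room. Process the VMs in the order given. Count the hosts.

6

Put 42 vCPU in host 1; 22 vCPU remain.
Put 6 vCPU in host 1; 16 vCPU remain.
Put 38 vCPU in host 2; 26 vCPU remain.
Put 38 vCPU in host 3; 26 vCPU remain.
Put 42 vCPU in host 4; 22 vCPU remain.
Put 38 vCPU in host 5; 26 vCPU remain.
Put 42 vCPU in host 6; 22 vCPU remain.
Put 17 vCPU in host 2; 9 vCPU remain.
Put 17 vCPU in host 3; 9 vCPU remain.
Final hosts: [42,6] [38,17] [38,17] [42] [38] [42].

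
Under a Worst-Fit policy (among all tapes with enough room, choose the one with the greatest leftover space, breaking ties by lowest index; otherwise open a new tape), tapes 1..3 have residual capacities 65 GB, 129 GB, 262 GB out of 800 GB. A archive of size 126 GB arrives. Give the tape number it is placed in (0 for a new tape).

3

Tapes with room: tape 2 (129 GB), tape 3 (262 GB).
Most room is tape 3 with 262 GB free.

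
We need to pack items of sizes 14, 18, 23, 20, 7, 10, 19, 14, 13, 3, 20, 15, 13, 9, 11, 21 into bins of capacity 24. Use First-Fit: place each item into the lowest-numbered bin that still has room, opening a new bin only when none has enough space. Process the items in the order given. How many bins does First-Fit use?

11

14 → bin 1 (remaining 10)
18 → bin 2 (remaining 6)
23 → bin 3 (remaining 1)
20 → bin 4 (remaining 4)
7 → bin 1 (remaining 3)
10 → bin 5 (remaining 14)
19 → bin 6 (remaining 5)
14 → bin 5 (remaining 0)
13 → bin 7 (remaining 11)
3 → bin 1 (remaining 0)
20 → bin 8 (remaining 4)
15 → bin 9 (remaining 9)
13 → bin 10 (remaining 11)
9 → bin 7 (remaining 2)
11 → bin 10 (remaining 0)
21 → bin 11 (remaining 3)
Final bins: [14,7,3] [18] [23] [20] [10,14] [19] [13,9] [20] [15] [13,11] [21].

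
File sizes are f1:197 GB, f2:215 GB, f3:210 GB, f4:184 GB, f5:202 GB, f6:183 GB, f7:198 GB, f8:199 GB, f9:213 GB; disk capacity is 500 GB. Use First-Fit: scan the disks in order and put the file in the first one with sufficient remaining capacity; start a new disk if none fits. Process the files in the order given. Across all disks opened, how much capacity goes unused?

699

Put f1 (197 GB) in disk 1; 303 GB remain.
Put f2 (215 GB) in disk 1; 88 GB remain.
Put f3 (210 GB) in disk 2; 290 GB remain.
Put f4 (184 GB) in disk 2; 106 GB remain.
Put f5 (202 GB) in disk 3; 298 GB remain.
Put f6 (183 GB) in disk 3; 115 GB remain.
Put f7 (198 GB) in disk 4; 302 GB remain.
Put f8 (199 GB) in disk 4; 103 GB remain.
Put f9 (213 GB) in disk 5; 287 GB remain.
5 disks × 500 GB = 2500 GB; used 1801 GB; unused 699 GB.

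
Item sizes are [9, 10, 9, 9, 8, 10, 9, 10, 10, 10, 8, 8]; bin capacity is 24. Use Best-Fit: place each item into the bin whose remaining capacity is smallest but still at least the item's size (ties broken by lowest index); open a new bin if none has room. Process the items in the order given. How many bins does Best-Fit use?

9 → bin 1 (remaining 15)
10 → bin 1 (remaining 5)
9 → bin 2 (remaining 15)
9 → bin 2 (remaining 6)
8 → bin 3 (remaining 16)
10 → bin 3 (remaining 6)
9 → bin 4 (remaining 15)
10 → bin 4 (remaining 5)
10 → bin 5 (remaining 14)
10 → bin 5 (remaining 4)
8 → bin 6 (remaining 16)
8 → bin 6 (remaining 8)
Final bins: [9,10] [9,9] [8,10] [9,10] [10,10] [8,8].

6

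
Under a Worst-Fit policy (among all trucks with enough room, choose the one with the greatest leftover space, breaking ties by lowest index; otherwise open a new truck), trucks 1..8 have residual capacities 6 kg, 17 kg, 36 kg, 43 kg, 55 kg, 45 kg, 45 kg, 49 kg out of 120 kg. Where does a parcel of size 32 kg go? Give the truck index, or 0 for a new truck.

Trucks with room: truck 3 (36 kg), truck 4 (43 kg), truck 5 (55 kg), truck 6 (45 kg), truck 7 (45 kg), truck 8 (49 kg).
Most room is truck 5 with 55 kg free.

5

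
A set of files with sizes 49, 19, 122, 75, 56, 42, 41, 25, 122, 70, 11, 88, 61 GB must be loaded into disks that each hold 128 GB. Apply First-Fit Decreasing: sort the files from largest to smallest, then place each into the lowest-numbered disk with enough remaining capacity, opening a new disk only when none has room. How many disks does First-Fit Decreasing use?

Sorted descending: 122, 122, 88, 75, 70, 61, 56, 49, 42, 41, 25, 19, 11.
disk 1: place 122 GB, 6 GB left
disk 2: place 122 GB, 6 GB left
disk 3: place 88 GB, 40 GB left
disk 4: place 75 GB, 53 GB left
disk 5: place 70 GB, 58 GB left
disk 6: place 61 GB, 67 GB left
disk 5: place 56 GB, 2 GB left
disk 4: place 49 GB, 4 GB left
disk 6: place 42 GB, 25 GB left
disk 7: place 41 GB, 87 GB left
disk 3: place 25 GB, 15 GB left
disk 6: place 19 GB, 6 GB left
disk 3: place 11 GB, 4 GB left
Final disks: [122] [122] [88,25,11] [75,49] [70,56] [61,42,19] [41].

7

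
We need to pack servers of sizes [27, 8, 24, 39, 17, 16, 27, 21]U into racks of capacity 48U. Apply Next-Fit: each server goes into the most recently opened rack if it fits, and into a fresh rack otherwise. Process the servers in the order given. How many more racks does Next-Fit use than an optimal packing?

Next-Fit: [27,8] [24] [39] [17,16] [27,21] → 5 racks.
Total size 179U; any packing needs at least ⌈179/48⌉ = 4 racks.
An optimal packing achieves that bound: [39,8] [27,21] [27,17] [24,16] → 4 racks.
Excess: 5 − 4 = 1.

1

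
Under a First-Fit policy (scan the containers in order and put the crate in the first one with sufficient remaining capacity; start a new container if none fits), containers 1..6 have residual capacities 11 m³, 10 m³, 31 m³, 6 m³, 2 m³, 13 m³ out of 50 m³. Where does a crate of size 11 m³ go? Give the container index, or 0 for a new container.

Containers with room: container 1 (11 m³), container 3 (31 m³), container 6 (13 m³).
The first with room is container 1.

1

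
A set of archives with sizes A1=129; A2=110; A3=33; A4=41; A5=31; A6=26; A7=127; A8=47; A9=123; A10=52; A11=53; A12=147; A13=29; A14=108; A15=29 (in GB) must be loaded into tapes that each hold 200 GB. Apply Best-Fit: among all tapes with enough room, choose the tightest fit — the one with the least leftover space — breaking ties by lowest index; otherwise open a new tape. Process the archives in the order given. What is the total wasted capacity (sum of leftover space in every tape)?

115

Put A1 (129 GB) in tape 1; 71 GB remain.
Put A2 (110 GB) in tape 2; 90 GB remain.
Put A3 (33 GB) in tape 1; 38 GB remain.
Put A4 (41 GB) in tape 2; 49 GB remain.
Put A5 (31 GB) in tape 1; 7 GB remain.
Put A6 (26 GB) in tape 2; 23 GB remain.
Put A7 (127 GB) in tape 3; 73 GB remain.
Put A8 (47 GB) in tape 3; 26 GB remain.
Put A9 (123 GB) in tape 4; 77 GB remain.
Put A10 (52 GB) in tape 4; 25 GB remain.
Put A11 (53 GB) in tape 5; 147 GB remain.
Put A12 (147 GB) in tape 5; 0 GB remain.
Put A13 (29 GB) in tape 6; 171 GB remain.
Put A14 (108 GB) in tape 6; 63 GB remain.
Put A15 (29 GB) in tape 6; 34 GB remain.
6 tapes × 200 GB = 1200 GB; used 1085 GB; unused 115 GB.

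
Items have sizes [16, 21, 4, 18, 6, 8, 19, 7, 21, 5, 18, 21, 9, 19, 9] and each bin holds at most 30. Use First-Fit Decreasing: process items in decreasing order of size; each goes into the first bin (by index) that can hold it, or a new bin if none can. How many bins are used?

Sorted descending: 21, 21, 21, 19, 19, 18, 18, 16, 9, 9, 8, 7, 6, 5, 4.
bin 1: place 21, 9 left
bin 2: place 21, 9 left
bin 3: place 21, 9 left
bin 4: place 19, 11 left
bin 5: place 19, 11 left
bin 6: place 18, 12 left
bin 7: place 18, 12 left
bin 8: place 16, 14 left
bin 1: place 9, 0 left
bin 2: place 9, 0 left
bin 3: place 8, 1 left
bin 4: place 7, 4 left
bin 5: place 6, 5 left
bin 5: place 5, 0 left
bin 4: place 4, 0 left
Final bins: [21,9] [21,9] [21,8] [19,7,4] [19,6,5] [18] [18] [16].

8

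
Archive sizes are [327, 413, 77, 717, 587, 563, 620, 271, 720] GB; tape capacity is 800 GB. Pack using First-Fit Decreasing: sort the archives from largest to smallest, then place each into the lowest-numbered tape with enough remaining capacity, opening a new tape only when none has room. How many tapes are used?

7

Sorted descending: 720, 717, 620, 587, 563, 413, 327, 271, 77.
tape 1: place 720 GB, 80 GB left
tape 2: place 717 GB, 83 GB left
tape 3: place 620 GB, 180 GB left
tape 4: place 587 GB, 213 GB left
tape 5: place 563 GB, 237 GB left
tape 6: place 413 GB, 387 GB left
tape 6: place 327 GB, 60 GB left
tape 7: place 271 GB, 529 GB left
tape 1: place 77 GB, 3 GB left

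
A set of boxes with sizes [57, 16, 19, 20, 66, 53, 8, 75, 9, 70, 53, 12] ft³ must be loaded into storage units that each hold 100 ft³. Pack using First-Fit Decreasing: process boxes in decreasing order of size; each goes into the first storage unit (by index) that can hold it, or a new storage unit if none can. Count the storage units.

Sorted descending: 75, 70, 66, 57, 53, 53, 20, 19, 16, 12, 9, 8.
75 ft³ → storage unit 1 (remaining 25 ft³)
70 ft³ → storage unit 2 (remaining 30 ft³)
66 ft³ → storage unit 3 (remaining 34 ft³)
57 ft³ → storage unit 4 (remaining 43 ft³)
53 ft³ → storage unit 5 (remaining 47 ft³)
53 ft³ → storage unit 6 (remaining 47 ft³)
20 ft³ → storage unit 1 (remaining 5 ft³)
19 ft³ → storage unit 2 (remaining 11 ft³)
16 ft³ → storage unit 3 (remaining 18 ft³)
12 ft³ → storage unit 3 (remaining 6 ft³)
9 ft³ → storage unit 2 (remaining 2 ft³)
8 ft³ → storage unit 4 (remaining 35 ft³)

6 storage units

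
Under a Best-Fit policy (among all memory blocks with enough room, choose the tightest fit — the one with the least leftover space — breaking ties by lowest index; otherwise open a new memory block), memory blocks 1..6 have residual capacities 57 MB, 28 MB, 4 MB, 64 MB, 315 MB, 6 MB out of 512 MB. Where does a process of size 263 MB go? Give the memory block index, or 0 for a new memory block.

Memory blocks with room: memory block 5 (315 MB).
Tightest fit is memory block 5 with 315 MB free.

5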